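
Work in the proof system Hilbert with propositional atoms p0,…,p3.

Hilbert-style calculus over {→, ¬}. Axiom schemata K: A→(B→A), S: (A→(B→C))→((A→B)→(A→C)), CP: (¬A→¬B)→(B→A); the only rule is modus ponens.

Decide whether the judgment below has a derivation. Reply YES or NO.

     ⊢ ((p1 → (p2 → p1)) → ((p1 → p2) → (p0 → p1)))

Truth-table refutation:
  v=0000: Γ:[] Δ:[((p1 → (p2 → p1)) → ((p1 → p2) → (p0 → p1)))=T] refutes=False
  v=0001: Γ:[] Δ:[((p1 → (p2 → p1)) → ((p1 → p2) → (p0 → p1)))=T] refutes=False
  v=0010: Γ:[] Δ:[((p1 → (p2 → p1)) → ((p1 → p2) → (p0 → p1)))=T] refutes=False
  v=0011: Γ:[] Δ:[((p1 → (p2 → p1)) → ((p1 → p2) → (p0 → p1)))=T] refutes=False
  v=0100: Γ:[] Δ:[((p1 → (p2 → p1)) → ((p1 → p2) → (p0 → p1)))=T] refutes=False
  v=0101: Γ:[] Δ:[((p1 → (p2 → p1)) → ((p1 → p2) → (p0 → p1)))=T] refutes=False
  v=0110: Γ:[] Δ:[((p1 → (p2 → p1)) → ((p1 → p2) → (p0 → p1)))=T] refutes=False
  v=0111: Γ:[] Δ:[((p1 → (p2 → p1)) → ((p1 → p2) → (p0 → p1)))=T] refutes=False
  v=1000: Γ:[] Δ:[((p1 → (p2 → p1)) → ((p1 → p2) → (p0 → p1)))=F] refutes=True  ← countermodel

Result: NO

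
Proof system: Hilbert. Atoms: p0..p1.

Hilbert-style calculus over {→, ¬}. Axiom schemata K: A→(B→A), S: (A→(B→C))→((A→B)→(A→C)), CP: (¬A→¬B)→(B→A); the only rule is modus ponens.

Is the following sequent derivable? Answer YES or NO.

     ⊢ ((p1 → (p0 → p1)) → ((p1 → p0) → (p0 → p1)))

Search for a countermodel by truth-table:
  v=00: Γ:[] Δ:[((p1 → (p0 → p1)) → ((p1 → p0) → (p0 → p1)))=T] refutes=False
  v=01: Γ:[] Δ:[((p1 → (p0 → p1)) → ((p1 → p0) → (p0 → p1)))=T] refutes=False
  v=10: Γ:[] Δ:[((p1 → (p0 → p1)) → ((p1 → p0) → (p0 → p1)))=F] refutes=True  ← countermodel

Result: NO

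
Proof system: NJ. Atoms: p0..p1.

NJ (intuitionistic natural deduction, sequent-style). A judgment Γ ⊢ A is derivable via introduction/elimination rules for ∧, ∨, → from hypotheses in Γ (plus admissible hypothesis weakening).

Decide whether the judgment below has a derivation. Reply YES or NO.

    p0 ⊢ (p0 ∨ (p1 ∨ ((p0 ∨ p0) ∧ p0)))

Derivation (root first):
[∨I₂] p0 ⊢ (p0 ∨ (p1 ∨ ((p0 ∨ p0) ∧ p0)))
  [∨I₂] p0 ⊢ (p1 ∨ ((p0 ∨ p0) ∧ p0))
    [∧I] p0 ⊢ ((p0 ∨ p0) ∧ p0)
      [∨I₁] p0 ⊢ (p0 ∨ p0)
        [Ax] p0 ⊢ p0
      [Ax] p0 ⊢ p0

Result: YES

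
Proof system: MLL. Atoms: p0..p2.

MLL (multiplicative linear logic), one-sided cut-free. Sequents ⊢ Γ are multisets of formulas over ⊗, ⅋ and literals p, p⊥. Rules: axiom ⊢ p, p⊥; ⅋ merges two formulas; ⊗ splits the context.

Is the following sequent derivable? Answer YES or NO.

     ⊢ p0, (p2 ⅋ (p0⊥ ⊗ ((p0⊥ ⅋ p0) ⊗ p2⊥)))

Derivation trace:
[⅋]  ⊢ p0, (p2 ⅋ (p0⊥ ⊗ ((p0⊥ ⅋ p0) ⊗ p2⊥)))
  [⊗]  ⊢ p0, p2, (p0⊥ ⊗ ((p0⊥ ⅋ p0) ⊗ p2⊥))
    [Ax]  ⊢ p0, p0⊥
    [⊗]  ⊢ p2, ((p0⊥ ⅋ p0) ⊗ p2⊥)
      [⅋]  ⊢ (p0⊥ ⅋ p0)
        [Ax]  ⊢ p0, p0⊥
      [Ax]  ⊢ p2, p2⊥

Result: YES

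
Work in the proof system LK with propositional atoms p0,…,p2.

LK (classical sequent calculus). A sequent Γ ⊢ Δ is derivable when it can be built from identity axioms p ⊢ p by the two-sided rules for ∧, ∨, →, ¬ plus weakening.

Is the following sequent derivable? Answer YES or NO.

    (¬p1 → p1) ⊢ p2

Search for a countermodel by truth-table:
  v=000: Γ:[(¬p1 → p1)=F] Δ:[p2=F] refutes=False
  v=001: Γ:[(¬p1 → p1)=F] Δ:[p2=T] refutes=False
  v=010: Γ:[(¬p1 → p1)=T] Δ:[p2=F] refutes=True  ← countermodel

Result: NO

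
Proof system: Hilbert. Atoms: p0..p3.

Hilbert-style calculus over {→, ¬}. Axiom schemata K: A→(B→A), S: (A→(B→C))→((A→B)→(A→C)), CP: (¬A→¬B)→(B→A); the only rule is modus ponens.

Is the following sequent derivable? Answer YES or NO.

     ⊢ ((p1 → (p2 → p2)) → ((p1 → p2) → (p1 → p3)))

Truth-table refutation:
  v=0000: Γ:[] Δ:[((p1 → (p2 → p2)) → ((p1 → p2) → (p1 → p3)))=T] refutes=False
  v=0001: Γ:[] Δ:[((p1 → (p2 → p2)) → ((p1 → p2) → (p1 → p3)))=T] refutes=False
  v=0010: Γ:[] Δ:[((p1 → (p2 → p2)) → ((p1 → p2) → (p1 → p3)))=T] refutes=False
  v=0011: Γ:[] Δ:[((p1 → (p2 → p2)) → ((p1 → p2) → (p1 → p3)))=T] refutes=False
  v=0100: Γ:[] Δ:[((p1 → (p2 → p2)) → ((p1 → p2) → (p1 → p3)))=T] refutes=False
  v=0101: Γ:[] Δ:[((p1 → (p2 → p2)) → ((p1 → p2) → (p1 → p3)))=T] refutes=False
  v=0110: Γ:[] Δ:[((p1 → (p2 → p2)) → ((p1 → p2) → (p1 → p3)))=F] refutes=True  ← countermodel

Result: NO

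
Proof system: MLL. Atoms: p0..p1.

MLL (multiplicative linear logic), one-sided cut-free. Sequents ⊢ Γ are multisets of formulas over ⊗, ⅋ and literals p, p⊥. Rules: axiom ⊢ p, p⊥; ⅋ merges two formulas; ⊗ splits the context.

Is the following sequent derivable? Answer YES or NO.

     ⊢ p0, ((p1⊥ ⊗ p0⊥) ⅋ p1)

Derivation trace:
[⅋]  ⊢ p0, ((p1⊥ ⊗ p0⊥) ⅋ p1)
  [⊗]  ⊢ p1, p0, (p1⊥ ⊗ p0⊥)
    [Ax]  ⊢ p1, p1⊥
    [Ax]  ⊢ p0, p0⊥

Result: YES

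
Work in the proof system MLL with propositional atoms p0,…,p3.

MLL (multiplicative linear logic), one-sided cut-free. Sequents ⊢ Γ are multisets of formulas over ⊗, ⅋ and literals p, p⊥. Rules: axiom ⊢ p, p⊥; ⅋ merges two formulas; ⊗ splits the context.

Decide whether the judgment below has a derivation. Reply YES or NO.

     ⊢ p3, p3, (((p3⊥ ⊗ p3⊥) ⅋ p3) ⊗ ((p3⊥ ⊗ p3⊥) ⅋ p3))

Derivation trace:
[⊗]  ⊢ p3, p3, (((p3⊥ ⊗ p3⊥) ⅋ p3) ⊗ ((p3⊥ ⊗ p3⊥) ⅋ p3))
  [⅋]  ⊢ p3, ((p3⊥ ⊗ p3⊥) ⅋ p3)
    [⊗]  ⊢ p3, p3, (p3⊥ ⊗ p3⊥)
      [Ax]  ⊢ p3, p3⊥
      [Ax]  ⊢ p3, p3⊥
  [⅋]  ⊢ p3, ((p3⊥ ⊗ p3⊥) ⅋ p3)
    [⊗]  ⊢ p3, p3, (p3⊥ ⊗ p3⊥)
      [Ax]  ⊢ p3, p3⊥
      [Ax]  ⊢ p3, p3⊥

Result: YES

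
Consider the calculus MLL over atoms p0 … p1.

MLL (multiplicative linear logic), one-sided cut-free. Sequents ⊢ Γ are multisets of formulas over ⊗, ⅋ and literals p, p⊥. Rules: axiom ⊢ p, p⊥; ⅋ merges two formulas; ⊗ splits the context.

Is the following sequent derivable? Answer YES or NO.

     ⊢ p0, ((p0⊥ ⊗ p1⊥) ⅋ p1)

Derivation (root first):
[⅋]  ⊢ p0, ((p0⊥ ⊗ p1⊥) ⅋ p1)
  [⊗]  ⊢ p0, p1, (p0⊥ ⊗ p1⊥)
    [Ax]  ⊢ p0, p0⊥
    [Ax]  ⊢ p1, p1⊥

Result: YES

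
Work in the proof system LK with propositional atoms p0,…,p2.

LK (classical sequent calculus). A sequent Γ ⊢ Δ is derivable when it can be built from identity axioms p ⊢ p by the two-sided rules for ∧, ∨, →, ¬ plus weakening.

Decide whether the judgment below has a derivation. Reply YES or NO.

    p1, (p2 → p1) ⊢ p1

Derivation (root first):
[→L] p1, (p2 → p1) ⊢ p1
  [WR] p1 ⊢ p1, p2
    [Ax] p1 ⊢ p1
  [Ax] p1 ⊢ p1

Result: YES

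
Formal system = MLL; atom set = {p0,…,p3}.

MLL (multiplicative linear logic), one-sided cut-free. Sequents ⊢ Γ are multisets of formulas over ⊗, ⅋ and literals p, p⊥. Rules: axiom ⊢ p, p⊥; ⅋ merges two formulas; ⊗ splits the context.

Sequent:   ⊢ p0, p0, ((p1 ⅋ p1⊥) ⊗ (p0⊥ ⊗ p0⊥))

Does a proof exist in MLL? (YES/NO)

Derivation (root first):
[⊗]  ⊢ p0, p0, ((p1 ⅋ p1⊥) ⊗ (p0⊥ ⊗ p0⊥))
  [⅋]  ⊢ (p1 ⅋ p1⊥)
    [Ax]  ⊢ p1, p1⊥
  [⊗]  ⊢ p0, p0, (p0⊥ ⊗ p0⊥)
    [Ax]  ⊢ p0, p0⊥
    [Ax]  ⊢ p0, p0⊥

Result: YES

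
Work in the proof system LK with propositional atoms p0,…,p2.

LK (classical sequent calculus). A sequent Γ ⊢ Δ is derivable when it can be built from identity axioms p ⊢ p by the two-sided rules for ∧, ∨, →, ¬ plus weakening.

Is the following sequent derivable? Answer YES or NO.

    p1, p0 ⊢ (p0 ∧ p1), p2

Derivation (root first):
[WR] p1, p0 ⊢ (p0 ∧ p1), p2
  [∧R] p1, p0 ⊢ (p0 ∧ p1)
    [Ax] p0 ⊢ p0
    [Ax] p1 ⊢ p1

Result: YES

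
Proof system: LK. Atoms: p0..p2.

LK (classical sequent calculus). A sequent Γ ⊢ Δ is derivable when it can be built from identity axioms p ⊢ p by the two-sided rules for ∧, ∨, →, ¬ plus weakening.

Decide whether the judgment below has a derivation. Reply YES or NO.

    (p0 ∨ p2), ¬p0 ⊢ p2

Proof tree:
[¬L] (p0 ∨ p2), ¬p0 ⊢ p2
  [∨L] (p0 ∨ p2) ⊢ p2, p0
    [Ax] p0 ⊢ p0
    [Ax] p2 ⊢ p2

Result: YES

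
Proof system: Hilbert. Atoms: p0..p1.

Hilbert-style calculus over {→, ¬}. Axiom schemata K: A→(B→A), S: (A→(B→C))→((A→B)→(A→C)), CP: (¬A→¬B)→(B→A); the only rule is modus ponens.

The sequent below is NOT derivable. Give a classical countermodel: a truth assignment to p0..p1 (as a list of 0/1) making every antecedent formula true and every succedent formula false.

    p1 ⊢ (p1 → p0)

Truth-table refutation:
  v=00: Γ:[p1=F] Δ:[(p1 → p0)=T] refutes=False
  v=01: Γ:[p1=T] Δ:[(p1 → p0)=F] refutes=True  ← countermodel

Result: [0, 1]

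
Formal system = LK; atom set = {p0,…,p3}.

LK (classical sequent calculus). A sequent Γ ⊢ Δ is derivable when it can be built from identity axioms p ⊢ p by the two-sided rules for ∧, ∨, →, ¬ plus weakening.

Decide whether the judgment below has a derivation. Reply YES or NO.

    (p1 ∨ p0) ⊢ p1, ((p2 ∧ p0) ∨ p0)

Proof tree:
[∨L] (p1 ∨ p0) ⊢ p1, ((p2 ∧ p0) ∨ p0)
  [Ax] p1 ⊢ p1
  [∨R] p0 ⊢ ((p2 ∧ p0) ∨ p0)
    [∧R] p0 ⊢ p0, (p2 ∧ p0)
      [WR] p0 ⊢ p0, p2
        [Ax] p0 ⊢ p0
      [Ax] p0 ⊢ p0

Result: YES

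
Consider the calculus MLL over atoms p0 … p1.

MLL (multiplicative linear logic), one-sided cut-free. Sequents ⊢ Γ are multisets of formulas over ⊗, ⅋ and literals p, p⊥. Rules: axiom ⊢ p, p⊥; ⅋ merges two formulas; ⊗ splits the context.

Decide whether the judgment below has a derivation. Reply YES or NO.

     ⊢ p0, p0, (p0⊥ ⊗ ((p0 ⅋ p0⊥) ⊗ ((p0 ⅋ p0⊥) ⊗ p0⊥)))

Derivation (root first):
[⊗]  ⊢ p0, p0, (p0⊥ ⊗ ((p0 ⅋ p0⊥) ⊗ ((p0 ⅋ p0⊥) ⊗ p0⊥)))
  [Ax]  ⊢ p0, p0⊥
  [⊗]  ⊢ p0, ((p0 ⅋ p0⊥) ⊗ ((p0 ⅋ p0⊥) ⊗ p0⊥))
    [⅋]  ⊢ (p0 ⅋ p0⊥)
      [Ax]  ⊢ p0, p0⊥
    [⊗]  ⊢ p0, ((p0 ⅋ p0⊥) ⊗ p0⊥)
      [⅋]  ⊢ (p0 ⅋ p0⊥)
        [Ax]  ⊢ p0, p0⊥
      [Ax]  ⊢ p0, p0⊥

Result: YES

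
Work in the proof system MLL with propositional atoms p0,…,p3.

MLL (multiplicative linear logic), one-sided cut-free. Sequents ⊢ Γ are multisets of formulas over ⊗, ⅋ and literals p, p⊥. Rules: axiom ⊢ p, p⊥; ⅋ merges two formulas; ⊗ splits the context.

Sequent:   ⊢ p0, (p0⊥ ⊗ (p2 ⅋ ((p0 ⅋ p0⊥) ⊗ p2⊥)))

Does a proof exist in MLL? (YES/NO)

Proof tree:
[⊗]  ⊢ p0, (p0⊥ ⊗ (p2 ⅋ ((p0 ⅋ p0⊥) ⊗ p2⊥)))
  [Ax]  ⊢ p0, p0⊥
  [⅋]  ⊢ (p2 ⅋ ((p0 ⅋ p0⊥) ⊗ p2⊥))
    [⊗]  ⊢ p2, ((p0 ⅋ p0⊥) ⊗ p2⊥)
      [⅋]  ⊢ (p0 ⅋ p0⊥)
        [Ax]  ⊢ p0, p0⊥
      [Ax]  ⊢ p2, p2⊥

Result: YES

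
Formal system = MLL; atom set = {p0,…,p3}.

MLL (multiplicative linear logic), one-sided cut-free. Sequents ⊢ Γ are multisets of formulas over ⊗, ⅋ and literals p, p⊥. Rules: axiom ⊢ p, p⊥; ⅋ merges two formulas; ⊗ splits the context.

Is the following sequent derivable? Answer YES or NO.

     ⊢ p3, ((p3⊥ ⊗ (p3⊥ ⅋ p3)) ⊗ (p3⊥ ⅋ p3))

Proof tree:
[⊗]  ⊢ p3, ((p3⊥ ⊗ (p3⊥ ⅋ p3)) ⊗ (p3⊥ ⅋ p3))
  [⊗]  ⊢ p3, (p3⊥ ⊗ (p3⊥ ⅋ p3))
    [Ax]  ⊢ p3, p3⊥
    [⅋]  ⊢ (p3⊥ ⅋ p3)
      [Ax]  ⊢ p3, p3⊥
  [⅋]  ⊢ (p3⊥ ⅋ p3)
    [Ax]  ⊢ p3, p3⊥

Result: YES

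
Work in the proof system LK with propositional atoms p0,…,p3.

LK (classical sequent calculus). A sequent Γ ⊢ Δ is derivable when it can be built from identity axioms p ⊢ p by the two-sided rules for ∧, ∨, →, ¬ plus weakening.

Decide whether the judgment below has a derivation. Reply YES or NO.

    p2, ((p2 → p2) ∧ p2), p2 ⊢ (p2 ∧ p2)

Derivation trace:
[WL] p2, ((p2 → p2) ∧ p2), p2 ⊢ (p2 ∧ p2)
  [∧R] p2, ((p2 → p2) ∧ p2) ⊢ (p2 ∧ p2)
    [Ax] p2 ⊢ p2
    [∧L] ((p2 → p2) ∧ p2) ⊢ p2
      [→L] p2, (p2 → p2) ⊢ p2
        [Ax] p2 ⊢ p2
        [Ax] p2 ⊢ p2

Result: YES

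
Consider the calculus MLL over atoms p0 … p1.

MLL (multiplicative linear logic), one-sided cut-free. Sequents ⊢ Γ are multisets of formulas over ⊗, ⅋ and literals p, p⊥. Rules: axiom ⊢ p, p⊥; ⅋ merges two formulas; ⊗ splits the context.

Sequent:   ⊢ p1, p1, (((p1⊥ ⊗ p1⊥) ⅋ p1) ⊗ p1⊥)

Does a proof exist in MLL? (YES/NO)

Proof tree:
[⊗]  ⊢ p1, p1, (((p1⊥ ⊗ p1⊥) ⅋ p1) ⊗ p1⊥)
  [⅋]  ⊢ p1, ((p1⊥ ⊗ p1⊥) ⅋ p1)
    [⊗]  ⊢ p1, p1, (p1⊥ ⊗ p1⊥)
      [Ax]  ⊢ p1, p1⊥
      [Ax]  ⊢ p1, p1⊥
  [Ax]  ⊢ p1, p1⊥

Result: YES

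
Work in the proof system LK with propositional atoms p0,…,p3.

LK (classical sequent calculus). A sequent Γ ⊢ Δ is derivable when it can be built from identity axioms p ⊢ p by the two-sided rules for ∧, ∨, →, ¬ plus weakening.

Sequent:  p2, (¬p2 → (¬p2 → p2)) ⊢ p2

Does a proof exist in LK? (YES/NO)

Derivation trace:
[→L] p2, (¬p2 → (¬p2 → p2)) ⊢ p2
  [¬R]  ⊢ p2, ¬p2
    [Ax] p2 ⊢ p2
  [→L] p2, (¬p2 → p2) ⊢ p2
    [¬R]  ⊢ p2, ¬p2
      [Ax] p2 ⊢ p2
    [WL] p2, p2 ⊢ p2
      [Ax] p2 ⊢ p2

Result: YES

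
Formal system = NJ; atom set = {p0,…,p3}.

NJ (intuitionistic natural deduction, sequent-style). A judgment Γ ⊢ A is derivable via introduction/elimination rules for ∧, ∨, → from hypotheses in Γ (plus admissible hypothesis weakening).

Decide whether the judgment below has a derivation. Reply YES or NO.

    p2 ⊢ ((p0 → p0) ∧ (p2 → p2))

Derivation trace:
[∧I] p2 ⊢ ((p0 → p0) ∧ (p2 → p2))
  [→I]  ⊢ (p0 → p0)
    [Ax] p0 ⊢ p0
  [→I] p2 ⊢ (p2 → p2)
    [Wk] p2, p2 ⊢ p2
      [Ax] p2 ⊢ p2

Result: YES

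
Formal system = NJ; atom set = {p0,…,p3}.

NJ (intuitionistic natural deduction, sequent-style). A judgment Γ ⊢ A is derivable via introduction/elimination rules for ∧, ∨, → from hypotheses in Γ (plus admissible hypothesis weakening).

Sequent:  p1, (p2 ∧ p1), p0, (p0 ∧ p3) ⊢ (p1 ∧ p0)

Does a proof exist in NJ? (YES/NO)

Derivation trace:
[Wk] p1, (p2 ∧ p1), p0, (p0 ∧ p3) ⊢ (p1 ∧ p0)
  [∧I] p1, (p2 ∧ p1), p0 ⊢ (p1 ∧ p0)
    [Wk] p1, (p2 ∧ p1) ⊢ p1
      [Ax] p1 ⊢ p1
    [Ax] p0 ⊢ p0

Result: YES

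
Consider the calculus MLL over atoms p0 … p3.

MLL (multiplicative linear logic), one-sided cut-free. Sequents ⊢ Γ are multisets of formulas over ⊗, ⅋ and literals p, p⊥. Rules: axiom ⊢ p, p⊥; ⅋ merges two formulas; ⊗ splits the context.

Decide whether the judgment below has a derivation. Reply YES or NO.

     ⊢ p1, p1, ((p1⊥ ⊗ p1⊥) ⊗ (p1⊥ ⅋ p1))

Derivation (root first):
[⊗]  ⊢ p1, p1, ((p1⊥ ⊗ p1⊥) ⊗ (p1⊥ ⅋ p1))
  [⊗]  ⊢ p1, p1, (p1⊥ ⊗ p1⊥)
    [Ax]  ⊢ p1, p1⊥
    [Ax]  ⊢ p1, p1⊥
  [⅋]  ⊢ (p1⊥ ⅋ p1)
    [Ax]  ⊢ p1, p1⊥

Result: YES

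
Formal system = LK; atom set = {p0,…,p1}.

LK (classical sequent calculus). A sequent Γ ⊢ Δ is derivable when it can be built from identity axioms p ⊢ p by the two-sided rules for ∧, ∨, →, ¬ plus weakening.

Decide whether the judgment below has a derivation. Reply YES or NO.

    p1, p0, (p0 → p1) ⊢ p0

Proof tree:
[→L] p1, p0, (p0 → p1) ⊢ p0
  [WL] p0, p1 ⊢ p0
    [Ax] p0 ⊢ p0
  [WL] p0, p1 ⊢ p0
    [Ax] p0 ⊢ p0

Result: YES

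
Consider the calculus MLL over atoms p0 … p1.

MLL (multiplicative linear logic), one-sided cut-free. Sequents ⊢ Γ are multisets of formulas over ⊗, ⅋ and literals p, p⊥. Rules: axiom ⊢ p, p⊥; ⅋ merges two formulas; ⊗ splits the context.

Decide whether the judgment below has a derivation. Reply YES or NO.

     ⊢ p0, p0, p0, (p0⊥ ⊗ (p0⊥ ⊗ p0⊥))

Derivation trace:
[⊗]  ⊢ p0, p0, p0, (p0⊥ ⊗ (p0⊥ ⊗ p0⊥))
  [Ax]  ⊢ p0, p0⊥
  [⊗]  ⊢ p0, p0, (p0⊥ ⊗ p0⊥)
    [Ax]  ⊢ p0, p0⊥
    [Ax]  ⊢ p0, p0⊥

Result: YES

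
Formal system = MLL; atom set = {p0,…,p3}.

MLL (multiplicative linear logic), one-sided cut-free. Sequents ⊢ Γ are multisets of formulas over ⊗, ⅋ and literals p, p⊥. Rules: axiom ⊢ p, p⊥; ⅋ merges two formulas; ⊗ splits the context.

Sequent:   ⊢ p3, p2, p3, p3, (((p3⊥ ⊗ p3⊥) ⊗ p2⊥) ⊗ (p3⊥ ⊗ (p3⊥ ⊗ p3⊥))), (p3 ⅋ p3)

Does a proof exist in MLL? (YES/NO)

Proof tree:
[⅋]  ⊢ p3, p2, p3, p3, (((p3⊥ ⊗ p3⊥) ⊗ p2⊥) ⊗ (p3⊥ ⊗ (p3⊥ ⊗ p3⊥))), (p3 ⅋ p3)
  [⊗]  ⊢ p3, p3, p2, p3, p3, p3, (((p3⊥ ⊗ p3⊥) ⊗ p2⊥) ⊗ (p3⊥ ⊗ (p3⊥ ⊗ p3⊥)))
    [⊗]  ⊢ p3, p3, p2, ((p3⊥ ⊗ p3⊥) ⊗ p2⊥)
      [⊗]  ⊢ p3, p3, (p3⊥ ⊗ p3⊥)
        [Ax]  ⊢ p3, p3⊥
        [Ax]  ⊢ p3, p3⊥
      [Ax]  ⊢ p2, p2⊥
    [⊗]  ⊢ p3, p3, p3, (p3⊥ ⊗ (p3⊥ ⊗ p3⊥))
      [Ax]  ⊢ p3, p3⊥
      [⊗]  ⊢ p3, p3, (p3⊥ ⊗ p3⊥)
        [Ax]  ⊢ p3, p3⊥
        [Ax]  ⊢ p3, p3⊥

Result: YES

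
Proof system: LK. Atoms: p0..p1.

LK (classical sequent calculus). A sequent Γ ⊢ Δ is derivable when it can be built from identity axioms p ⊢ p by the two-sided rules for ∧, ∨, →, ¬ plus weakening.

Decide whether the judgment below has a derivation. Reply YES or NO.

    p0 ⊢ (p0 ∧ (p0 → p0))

Proof tree:
[∧R] p0 ⊢ (p0 ∧ (p0 → p0))
  [Ax] p0 ⊢ p0
  [→R]  ⊢ (p0 → p0)
    [Ax] p0 ⊢ p0

Result: YES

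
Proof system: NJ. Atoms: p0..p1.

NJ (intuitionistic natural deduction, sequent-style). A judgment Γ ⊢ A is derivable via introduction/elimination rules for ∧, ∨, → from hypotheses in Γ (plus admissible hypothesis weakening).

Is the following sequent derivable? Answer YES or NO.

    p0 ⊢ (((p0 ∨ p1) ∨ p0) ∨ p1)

Proof tree:
[∨I₁] p0 ⊢ (((p0 ∨ p1) ∨ p0) ∨ p1)
  [∨I₁] p0 ⊢ ((p0 ∨ p1) ∨ p0)
    [∨I₁] p0 ⊢ (p0 ∨ p1)
      [Ax] p0 ⊢ p0

Result: YES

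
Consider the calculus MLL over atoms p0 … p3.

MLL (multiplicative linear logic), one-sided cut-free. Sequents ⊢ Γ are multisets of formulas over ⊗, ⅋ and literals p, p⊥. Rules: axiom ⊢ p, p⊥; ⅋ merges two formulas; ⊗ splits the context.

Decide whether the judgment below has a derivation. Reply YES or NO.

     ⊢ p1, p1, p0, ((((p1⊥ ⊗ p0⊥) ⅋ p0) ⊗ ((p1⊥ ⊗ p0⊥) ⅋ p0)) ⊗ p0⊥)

Derivation trace:
[⊗]  ⊢ p1, p1, p0, ((((p1⊥ ⊗ p0⊥) ⅋ p0) ⊗ ((p1⊥ ⊗ p0⊥) ⅋ p0)) ⊗ p0⊥)
  [⊗]  ⊢ p1, p1, (((p1⊥ ⊗ p0⊥) ⅋ p0) ⊗ ((p1⊥ ⊗ p0⊥) ⅋ p0))
    [⅋]  ⊢ p1, ((p1⊥ ⊗ p0⊥) ⅋ p0)
      [⊗]  ⊢ p1, p0, (p1⊥ ⊗ p0⊥)
        [Ax]  ⊢ p1, p1⊥
        [Ax]  ⊢ p0, p0⊥
    [⅋]  ⊢ p1, ((p1⊥ ⊗ p0⊥) ⅋ p0)
      [⊗]  ⊢ p1, p0, (p1⊥ ⊗ p0⊥)
        [Ax]  ⊢ p1, p1⊥
        [Ax]  ⊢ p0, p0⊥
  [Ax]  ⊢ p0, p0⊥

Result: YES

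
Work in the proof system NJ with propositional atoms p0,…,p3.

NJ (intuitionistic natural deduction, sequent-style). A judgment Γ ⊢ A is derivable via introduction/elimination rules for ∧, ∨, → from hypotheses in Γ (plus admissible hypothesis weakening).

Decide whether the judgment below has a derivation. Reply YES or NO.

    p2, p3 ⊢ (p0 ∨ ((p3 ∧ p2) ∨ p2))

Derivation trace:
[∨I₂] p2, p3 ⊢ (p0 ∨ ((p3 ∧ p2) ∨ p2))
  [∨I₁] p2, p3 ⊢ ((p3 ∧ p2) ∨ p2)
    [∧I] p2, p3 ⊢ (p3 ∧ p2)
      [Ax] p3 ⊢ p3
      [Ax] p2 ⊢ p2

Result: YES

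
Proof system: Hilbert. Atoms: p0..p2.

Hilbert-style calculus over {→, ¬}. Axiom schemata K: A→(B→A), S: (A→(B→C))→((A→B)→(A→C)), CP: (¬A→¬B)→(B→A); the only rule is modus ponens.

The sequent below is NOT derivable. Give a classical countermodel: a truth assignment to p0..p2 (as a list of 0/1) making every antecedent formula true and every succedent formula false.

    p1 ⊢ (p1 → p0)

Enumerate valuations to refute Γ ⊢ Δ:
  v=000: Γ:[p1=F] Δ:[(p1 → p0)=T] refutes=False
  v=001: Γ:[p1=F] Δ:[(p1 → p0)=T] refutes=False
  v=010: Γ:[p1=T] Δ:[(p1 → p0)=F] refutes=True  ← countermodel

Result: [0, 1, 0]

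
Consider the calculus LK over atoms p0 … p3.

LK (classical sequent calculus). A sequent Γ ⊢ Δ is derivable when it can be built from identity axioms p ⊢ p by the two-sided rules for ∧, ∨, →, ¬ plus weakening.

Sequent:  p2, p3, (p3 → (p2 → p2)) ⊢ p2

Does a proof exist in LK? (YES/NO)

Derivation (root first):
[→L] p2, p3, (p3 → (p2 → p2)) ⊢ p2
  [Ax] p3 ⊢ p3
  [→L] p2, (p2 → p2) ⊢ p2
    [Ax] p2 ⊢ p2
    [Ax] p2 ⊢ p2

Result: YES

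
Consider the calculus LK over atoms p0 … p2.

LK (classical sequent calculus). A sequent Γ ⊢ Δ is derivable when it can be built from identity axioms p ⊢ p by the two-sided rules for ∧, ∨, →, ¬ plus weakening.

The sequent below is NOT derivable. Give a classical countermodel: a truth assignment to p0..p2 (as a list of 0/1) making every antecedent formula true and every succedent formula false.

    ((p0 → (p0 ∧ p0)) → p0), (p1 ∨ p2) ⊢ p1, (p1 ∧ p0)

Enumerate valuations to refute Γ ⊢ Δ:
  v=000: Γ:[((p0 → (p0 ∧ p0)) → p0)=F, (p1 ∨ p2)=F] Δ:[p1=F, (p1 ∧ p0)=F] refutes=False
  v=001: Γ:[((p0 → (p0 ∧ p0)) → p0)=F, (p1 ∨ p2)=T] Δ:[p1=F, (p1 ∧ p0)=F] refutes=False
  v=010: Γ:[((p0 → (p0 ∧ p0)) → p0)=F, (p1 ∨ p2)=T] Δ:[p1=T, (p1 ∧ p0)=F] refutes=False
  v=011: Γ:[((p0 → (p0 ∧ p0)) → p0)=F, (p1 ∨ p2)=T] Δ:[p1=T, (p1 ∧ p0)=F] refutes=False
  v=100: Γ:[((p0 → (p0 ∧ p0)) → p0)=T, (p1 ∨ p2)=F] Δ:[p1=F, (p1 ∧ p0)=F] refutes=False
  v=101: Γ:[((p0 → (p0 ∧ p0)) → p0)=T, (p1 ∨ p2)=T] Δ:[p1=F, (p1 ∧ p0)=F] refutes=True  ← countermodel

Result: [1, 0, 1]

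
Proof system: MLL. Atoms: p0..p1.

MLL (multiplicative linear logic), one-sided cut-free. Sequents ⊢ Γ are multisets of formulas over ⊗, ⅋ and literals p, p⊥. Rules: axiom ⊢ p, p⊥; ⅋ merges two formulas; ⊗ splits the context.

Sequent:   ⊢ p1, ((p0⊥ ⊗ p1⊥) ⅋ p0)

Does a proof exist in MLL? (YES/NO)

Proof tree:
[⅋]  ⊢ p1, ((p0⊥ ⊗ p1⊥) ⅋ p0)
  [⊗]  ⊢ p0, p1, (p0⊥ ⊗ p1⊥)
    [Ax]  ⊢ p0, p0⊥
    [Ax]  ⊢ p1, p1⊥

Result: YES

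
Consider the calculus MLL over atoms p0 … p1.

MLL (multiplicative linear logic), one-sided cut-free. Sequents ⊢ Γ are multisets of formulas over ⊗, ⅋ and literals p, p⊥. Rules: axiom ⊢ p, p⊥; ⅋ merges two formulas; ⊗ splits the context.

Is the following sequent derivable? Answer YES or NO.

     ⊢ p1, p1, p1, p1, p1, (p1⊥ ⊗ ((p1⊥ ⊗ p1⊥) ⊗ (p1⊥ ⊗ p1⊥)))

Proof tree:
[⊗]  ⊢ p1, p1, p1, p1, p1, (p1⊥ ⊗ ((p1⊥ ⊗ p1⊥) ⊗ (p1⊥ ⊗ p1⊥)))
  [Ax]  ⊢ p1, p1⊥
  [⊗]  ⊢ p1, p1, p1, p1, ((p1⊥ ⊗ p1⊥) ⊗ (p1⊥ ⊗ p1⊥))
    [⊗]  ⊢ p1, p1, (p1⊥ ⊗ p1⊥)
      [Ax]  ⊢ p1, p1⊥
      [Ax]  ⊢ p1, p1⊥
    [⊗]  ⊢ p1, p1, (p1⊥ ⊗ p1⊥)
      [Ax]  ⊢ p1, p1⊥
      [Ax]  ⊢ p1, p1⊥

Result: YES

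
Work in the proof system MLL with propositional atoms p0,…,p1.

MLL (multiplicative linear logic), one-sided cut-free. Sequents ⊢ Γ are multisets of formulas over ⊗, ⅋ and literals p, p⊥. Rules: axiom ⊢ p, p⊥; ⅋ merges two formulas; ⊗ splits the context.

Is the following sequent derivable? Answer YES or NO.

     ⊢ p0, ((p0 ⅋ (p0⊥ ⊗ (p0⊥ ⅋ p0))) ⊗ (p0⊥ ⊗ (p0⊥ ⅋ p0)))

Proof tree:
[⊗]  ⊢ p0, ((p0 ⅋ (p0⊥ ⊗ (p0⊥ ⅋ p0))) ⊗ (p0⊥ ⊗ (p0⊥ ⅋ p0)))
  [⅋]  ⊢ (p0 ⅋ (p0⊥ ⊗ (p0⊥ ⅋ p0)))
    [⊗]  ⊢ p0, (p0⊥ ⊗ (p0⊥ ⅋ p0))
      [Ax]  ⊢ p0, p0⊥
      [⅋]  ⊢ (p0⊥ ⅋ p0)
        [Ax]  ⊢ p0, p0⊥
  [⊗]  ⊢ p0, (p0⊥ ⊗ (p0⊥ ⅋ p0))
    [Ax]  ⊢ p0, p0⊥
    [⅋]  ⊢ (p0⊥ ⅋ p0)
      [Ax]  ⊢ p0, p0⊥

Result: YES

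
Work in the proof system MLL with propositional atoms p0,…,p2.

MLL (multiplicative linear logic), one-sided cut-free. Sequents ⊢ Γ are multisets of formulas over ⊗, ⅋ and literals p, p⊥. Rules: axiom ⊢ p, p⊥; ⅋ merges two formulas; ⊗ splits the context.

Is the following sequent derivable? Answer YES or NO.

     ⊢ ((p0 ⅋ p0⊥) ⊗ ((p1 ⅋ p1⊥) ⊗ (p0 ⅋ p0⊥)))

Derivation trace:
[⊗]  ⊢ ((p0 ⅋ p0⊥) ⊗ ((p1 ⅋ p1⊥) ⊗ (p0 ⅋ p0⊥)))
  [⅋]  ⊢ (p0 ⅋ p0⊥)
    [Ax]  ⊢ p0, p0⊥
  [⊗]  ⊢ ((p1 ⅋ p1⊥) ⊗ (p0 ⅋ p0⊥))
    [⅋]  ⊢ (p1 ⅋ p1⊥)
      [Ax]  ⊢ p1, p1⊥
    [⅋]  ⊢ (p0 ⅋ p0⊥)
      [Ax]  ⊢ p0, p0⊥

Result: YES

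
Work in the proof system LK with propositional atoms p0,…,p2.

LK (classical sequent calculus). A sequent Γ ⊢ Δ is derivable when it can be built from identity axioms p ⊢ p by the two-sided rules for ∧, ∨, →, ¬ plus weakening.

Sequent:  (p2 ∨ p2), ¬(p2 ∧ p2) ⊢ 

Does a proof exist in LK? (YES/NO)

Derivation trace:
[¬L] (p2 ∨ p2), ¬(p2 ∧ p2) ⊢ 
  [∨L] (p2 ∨ p2) ⊢ (p2 ∧ p2)
    [∧R] p2 ⊢ (p2 ∧ p2)
      [Ax] p2 ⊢ p2
      [Ax] p2 ⊢ p2
    [∧R] p2 ⊢ (p2 ∧ p2)
      [Ax] p2 ⊢ p2
      [Ax] p2 ⊢ p2

Result: YES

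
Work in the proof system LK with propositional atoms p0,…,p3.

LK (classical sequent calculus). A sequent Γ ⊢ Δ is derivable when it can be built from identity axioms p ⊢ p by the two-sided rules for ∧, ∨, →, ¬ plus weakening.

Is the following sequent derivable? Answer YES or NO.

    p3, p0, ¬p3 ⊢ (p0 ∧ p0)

Proof tree:
[¬L] p3, p0, ¬p3 ⊢ (p0 ∧ p0)
  [WL] p3, p0 ⊢ p3, (p0 ∧ p0)
    [∧R] p3 ⊢ p3, (p0 ∧ p0)
      [WR] p3 ⊢ p3, p0
        [Ax] p3 ⊢ p3
      [WR] p3 ⊢ p3, p0
        [Ax] p3 ⊢ p3

Result: YES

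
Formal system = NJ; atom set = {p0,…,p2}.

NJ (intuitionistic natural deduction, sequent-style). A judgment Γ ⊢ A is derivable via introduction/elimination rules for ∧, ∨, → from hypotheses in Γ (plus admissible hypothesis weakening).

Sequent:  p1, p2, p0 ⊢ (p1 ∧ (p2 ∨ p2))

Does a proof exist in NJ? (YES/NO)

Derivation trace:
[∧I] p1, p2, p0 ⊢ (p1 ∧ (p2 ∨ p2))
  [Wk] p1, p0 ⊢ p1
    [Ax] p1 ⊢ p1
  [∨I₂] p2 ⊢ (p2 ∨ p2)
    [Ax] p2 ⊢ p2

Result: YES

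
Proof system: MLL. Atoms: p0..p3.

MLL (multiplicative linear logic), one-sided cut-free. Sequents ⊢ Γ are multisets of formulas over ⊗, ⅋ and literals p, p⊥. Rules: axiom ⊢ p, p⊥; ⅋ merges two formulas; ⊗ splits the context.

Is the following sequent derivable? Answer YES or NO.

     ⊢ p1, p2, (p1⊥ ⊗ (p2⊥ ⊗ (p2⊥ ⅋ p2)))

Proof tree:
[⊗]  ⊢ p1, p2, (p1⊥ ⊗ (p2⊥ ⊗ (p2⊥ ⅋ p2)))
  [Ax]  ⊢ p1, p1⊥
  [⊗]  ⊢ p2, (p2⊥ ⊗ (p2⊥ ⅋ p2))
    [Ax]  ⊢ p2, p2⊥
    [⅋]  ⊢ (p2⊥ ⅋ p2)
      [Ax]  ⊢ p2, p2⊥

Result: YES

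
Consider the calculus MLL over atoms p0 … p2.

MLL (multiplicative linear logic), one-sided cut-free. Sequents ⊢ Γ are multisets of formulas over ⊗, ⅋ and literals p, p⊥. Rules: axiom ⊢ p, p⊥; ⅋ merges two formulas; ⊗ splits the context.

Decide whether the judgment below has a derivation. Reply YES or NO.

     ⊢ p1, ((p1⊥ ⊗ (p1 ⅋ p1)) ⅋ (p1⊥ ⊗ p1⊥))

Derivation (root first):
[⅋]  ⊢ p1, ((p1⊥ ⊗ (p1 ⅋ p1)) ⅋ (p1⊥ ⊗ p1⊥))
  [⊗]  ⊢ p1, (p1⊥ ⊗ p1⊥), (p1⊥ ⊗ (p1 ⅋ p1))
    [Ax]  ⊢ p1, p1⊥
    [⅋]  ⊢ (p1⊥ ⊗ p1⊥), (p1 ⅋ p1)
      [⊗]  ⊢ p1, p1, (p1⊥ ⊗ p1⊥)
        [Ax]  ⊢ p1, p1⊥
        [Ax]  ⊢ p1, p1⊥

Result: YES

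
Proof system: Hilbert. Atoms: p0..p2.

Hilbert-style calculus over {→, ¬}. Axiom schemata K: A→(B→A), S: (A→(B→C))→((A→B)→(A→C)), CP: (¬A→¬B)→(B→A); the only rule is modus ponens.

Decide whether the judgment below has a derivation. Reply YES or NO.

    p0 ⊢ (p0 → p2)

Truth-table refutation:
  v=000: Γ:[p0=F] Δ:[(p0 → p2)=T] refutes=False
  v=001: Γ:[p0=F] Δ:[(p0 → p2)=T] refutes=False
  v=010: Γ:[p0=F] Δ:[(p0 → p2)=T] refutes=False
  v=011: Γ:[p0=F] Δ:[(p0 → p2)=T] refutes=False
  v=100: Γ:[p0=T] Δ:[(p0 → p2)=F] refutes=True  ← countermodel

Result: NO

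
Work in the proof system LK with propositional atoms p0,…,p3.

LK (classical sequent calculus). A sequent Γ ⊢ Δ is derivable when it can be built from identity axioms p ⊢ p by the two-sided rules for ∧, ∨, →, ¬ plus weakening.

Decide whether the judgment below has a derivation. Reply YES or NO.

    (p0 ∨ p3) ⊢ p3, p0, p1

Proof tree:
[WR] (p0 ∨ p3) ⊢ p3, p0, p1
  [∨L] (p0 ∨ p3) ⊢ p3, p0
    [Ax] p0 ⊢ p0
    [Ax] p3 ⊢ p3

Result: YES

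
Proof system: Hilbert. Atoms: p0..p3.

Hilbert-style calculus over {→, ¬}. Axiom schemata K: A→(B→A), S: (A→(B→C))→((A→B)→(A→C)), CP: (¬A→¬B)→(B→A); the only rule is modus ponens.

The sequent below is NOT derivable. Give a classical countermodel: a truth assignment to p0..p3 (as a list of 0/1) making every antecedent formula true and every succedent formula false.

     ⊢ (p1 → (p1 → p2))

Truth-table refutation:
  v=0000: Γ:[] Δ:[(p1 → (p1 → p2))=T] refutes=False
  v=0001: Γ:[] Δ:[(p1 → (p1 → p2))=T] refutes=False
  v=0010: Γ:[] Δ:[(p1 → (p1 → p2))=T] refutes=False
  v=0011: Γ:[] Δ:[(p1 → (p1 → p2))=T] refutes=False
  v=0100: Γ:[] Δ:[(p1 → (p1 → p2))=F] refutes=True  ← countermodel

Result: [0, 1, 0, 0]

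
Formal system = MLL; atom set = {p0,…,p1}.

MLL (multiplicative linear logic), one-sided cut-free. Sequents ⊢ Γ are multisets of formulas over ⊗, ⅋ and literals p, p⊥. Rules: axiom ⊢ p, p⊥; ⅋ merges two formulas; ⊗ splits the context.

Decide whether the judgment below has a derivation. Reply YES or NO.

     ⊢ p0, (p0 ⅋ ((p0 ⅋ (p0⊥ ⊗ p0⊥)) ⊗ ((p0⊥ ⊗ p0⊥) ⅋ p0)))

Derivation trace:
[⅋]  ⊢ p0, (p0 ⅋ ((p0 ⅋ (p0⊥ ⊗ p0⊥)) ⊗ ((p0⊥ ⊗ p0⊥) ⅋ p0)))
  [⊗]  ⊢ p0, p0, ((p0 ⅋ (p0⊥ ⊗ p0⊥)) ⊗ ((p0⊥ ⊗ p0⊥) ⅋ p0))
    [⅋]  ⊢ p0, (p0 ⅋ (p0⊥ ⊗ p0⊥))
      [⊗]  ⊢ p0, p0, (p0⊥ ⊗ p0⊥)
        [Ax]  ⊢ p0, p0⊥
        [Ax]  ⊢ p0, p0⊥
    [⅋]  ⊢ p0, ((p0⊥ ⊗ p0⊥) ⅋ p0)
      [⊗]  ⊢ p0, p0, (p0⊥ ⊗ p0⊥)
        [Ax]  ⊢ p0, p0⊥
        [Ax]  ⊢ p0, p0⊥

Result: YES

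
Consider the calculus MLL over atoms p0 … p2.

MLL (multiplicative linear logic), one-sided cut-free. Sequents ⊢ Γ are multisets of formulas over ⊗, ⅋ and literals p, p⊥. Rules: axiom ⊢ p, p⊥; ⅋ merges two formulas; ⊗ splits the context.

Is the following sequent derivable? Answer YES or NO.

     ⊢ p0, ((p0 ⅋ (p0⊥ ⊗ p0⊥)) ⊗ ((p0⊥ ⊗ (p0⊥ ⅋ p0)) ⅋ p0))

Proof tree:
[⊗]  ⊢ p0, ((p0 ⅋ (p0⊥ ⊗ p0⊥)) ⊗ ((p0⊥ ⊗ (p0⊥ ⅋ p0)) ⅋ p0))
  [⅋]  ⊢ p0, (p0 ⅋ (p0⊥ ⊗ p0⊥))
    [⊗]  ⊢ p0, p0, (p0⊥ ⊗ p0⊥)
      [Ax]  ⊢ p0, p0⊥
      [Ax]  ⊢ p0, p0⊥
  [⅋]  ⊢ ((p0⊥ ⊗ (p0⊥ ⅋ p0)) ⅋ p0)
    [⊗]  ⊢ p0, (p0⊥ ⊗ (p0⊥ ⅋ p0))
      [Ax]  ⊢ p0, p0⊥
      [⅋]  ⊢ (p0⊥ ⅋ p0)
        [Ax]  ⊢ p0, p0⊥

Result: YES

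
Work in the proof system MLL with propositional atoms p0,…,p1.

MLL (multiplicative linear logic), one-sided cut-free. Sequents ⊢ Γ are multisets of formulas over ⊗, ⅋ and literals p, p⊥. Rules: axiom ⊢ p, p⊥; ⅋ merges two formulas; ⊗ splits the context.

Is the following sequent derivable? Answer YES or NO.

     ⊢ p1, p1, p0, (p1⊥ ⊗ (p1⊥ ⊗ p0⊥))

Derivation trace:
[⊗]  ⊢ p1, p1, p0, (p1⊥ ⊗ (p1⊥ ⊗ p0⊥))
  [Ax]  ⊢ p1, p1⊥
  [⊗]  ⊢ p1, p0, (p1⊥ ⊗ p0⊥)
    [Ax]  ⊢ p1, p1⊥
    [Ax]  ⊢ p0, p0⊥

Result: YES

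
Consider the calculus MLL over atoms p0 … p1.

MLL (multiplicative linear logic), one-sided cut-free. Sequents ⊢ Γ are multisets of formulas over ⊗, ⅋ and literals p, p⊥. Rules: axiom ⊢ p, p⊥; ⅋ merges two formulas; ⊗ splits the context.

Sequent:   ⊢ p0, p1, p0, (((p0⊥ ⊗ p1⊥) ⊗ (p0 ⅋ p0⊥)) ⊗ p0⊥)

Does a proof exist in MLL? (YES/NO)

Derivation (root first):
[⊗]  ⊢ p0, p1, p0, (((p0⊥ ⊗ p1⊥) ⊗ (p0 ⅋ p0⊥)) ⊗ p0⊥)
  [⊗]  ⊢ p0, p1, ((p0⊥ ⊗ p1⊥) ⊗ (p0 ⅋ p0⊥))
    [⊗]  ⊢ p0, p1, (p0⊥ ⊗ p1⊥)
      [Ax]  ⊢ p0, p0⊥
      [Ax]  ⊢ p1, p1⊥
    [⅋]  ⊢ (p0 ⅋ p0⊥)
      [Ax]  ⊢ p0, p0⊥
  [Ax]  ⊢ p0, p0⊥

Result: YES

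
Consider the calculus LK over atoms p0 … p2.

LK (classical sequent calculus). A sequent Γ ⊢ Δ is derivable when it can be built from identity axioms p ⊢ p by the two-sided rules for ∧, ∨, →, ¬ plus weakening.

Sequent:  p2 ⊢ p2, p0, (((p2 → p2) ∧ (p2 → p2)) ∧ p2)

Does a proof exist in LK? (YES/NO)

Derivation (root first):
[∧R] p2 ⊢ p2, p0, (((p2 → p2) ∧ (p2 → p2)) ∧ p2)
  [∧R]  ⊢ ((p2 → p2) ∧ (p2 → p2))
    [→R]  ⊢ (p2 → p2)
      [Ax] p2 ⊢ p2
    [→R]  ⊢ (p2 → p2)
      [Ax] p2 ⊢ p2
  [WR] p2 ⊢ p2, p0, p2
    [WR] p2 ⊢ p2, p0
      [Ax] p2 ⊢ p2

Result: YES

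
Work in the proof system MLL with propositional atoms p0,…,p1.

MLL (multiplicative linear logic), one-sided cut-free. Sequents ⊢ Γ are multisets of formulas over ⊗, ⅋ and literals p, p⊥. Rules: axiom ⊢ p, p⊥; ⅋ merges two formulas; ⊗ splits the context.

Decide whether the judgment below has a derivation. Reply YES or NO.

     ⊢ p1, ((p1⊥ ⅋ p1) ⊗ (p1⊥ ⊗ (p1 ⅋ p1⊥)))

Derivation trace:
[⊗]  ⊢ p1, ((p1⊥ ⅋ p1) ⊗ (p1⊥ ⊗ (p1 ⅋ p1⊥)))
  [⅋]  ⊢ (p1⊥ ⅋ p1)
    [Ax]  ⊢ p1, p1⊥
  [⊗]  ⊢ p1, (p1⊥ ⊗ (p1 ⅋ p1⊥))
    [Ax]  ⊢ p1, p1⊥
    [⅋]  ⊢ (p1 ⅋ p1⊥)
      [Ax]  ⊢ p1, p1⊥

Result: YES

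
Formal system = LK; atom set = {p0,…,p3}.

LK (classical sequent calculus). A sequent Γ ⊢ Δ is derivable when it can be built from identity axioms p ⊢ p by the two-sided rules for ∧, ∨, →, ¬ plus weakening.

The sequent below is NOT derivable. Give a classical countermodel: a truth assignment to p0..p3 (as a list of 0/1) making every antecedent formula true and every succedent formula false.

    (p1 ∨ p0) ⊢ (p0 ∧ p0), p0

Truth-table refutation:
  v=0000: Γ:[(p1 ∨ p0)=F] Δ:[(p0 ∧ p0)=F, p0=F] refutes=False
  v=0001: Γ:[(p1 ∨ p0)=F] Δ:[(p0 ∧ p0)=F, p0=F] refutes=False
  v=0010: Γ:[(p1 ∨ p0)=F] Δ:[(p0 ∧ p0)=F, p0=F] refutes=False
  v=0011: Γ:[(p1 ∨ p0)=F] Δ:[(p0 ∧ p0)=F, p0=F] refutes=False
  v=0100: Γ:[(p1 ∨ p0)=T] Δ:[(p0 ∧ p0)=F, p0=F] refutes=True  ← countermodel

Result: [0, 1, 0, 0]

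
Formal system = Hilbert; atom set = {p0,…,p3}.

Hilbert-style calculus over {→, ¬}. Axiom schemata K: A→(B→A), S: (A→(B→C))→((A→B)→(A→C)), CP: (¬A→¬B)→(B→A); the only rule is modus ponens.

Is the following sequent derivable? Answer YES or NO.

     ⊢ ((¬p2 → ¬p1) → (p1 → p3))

Truth-table refutation:
  v=0000: Γ:[] Δ:[((¬p2 → ¬p1) → (p1 → p3))=T] refutes=False
  v=0001: Γ:[] Δ:[((¬p2 → ¬p1) → (p1 → p3))=T] refutes=False
  v=0010: Γ:[] Δ:[((¬p2 → ¬p1) → (p1 → p3))=T] refutes=False
  v=0011: Γ:[] Δ:[((¬p2 → ¬p1) → (p1 → p3))=T] refutes=False
  v=0100: Γ:[] Δ:[((¬p2 → ¬p1) → (p1 → p3))=T] refutes=False
  v=0101: Γ:[] Δ:[((¬p2 → ¬p1) → (p1 → p3))=T] refutes=False
  v=0110: Γ:[] Δ:[((¬p2 → ¬p1) → (p1 → p3))=F] refutes=True  ← countermodel

Result: NO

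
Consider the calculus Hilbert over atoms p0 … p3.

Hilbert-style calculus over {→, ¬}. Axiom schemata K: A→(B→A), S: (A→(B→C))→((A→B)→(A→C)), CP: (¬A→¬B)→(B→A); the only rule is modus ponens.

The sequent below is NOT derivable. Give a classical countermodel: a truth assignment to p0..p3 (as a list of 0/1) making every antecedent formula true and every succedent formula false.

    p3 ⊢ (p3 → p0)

Truth-table refutation:
  v=0000: Γ:[p3=F] Δ:[(p3 → p0)=T] refutes=False
  v=0001: Γ:[p3=T] Δ:[(p3 → p0)=F] refutes=True  ← countermodel

Result: [0, 0, 0, 1]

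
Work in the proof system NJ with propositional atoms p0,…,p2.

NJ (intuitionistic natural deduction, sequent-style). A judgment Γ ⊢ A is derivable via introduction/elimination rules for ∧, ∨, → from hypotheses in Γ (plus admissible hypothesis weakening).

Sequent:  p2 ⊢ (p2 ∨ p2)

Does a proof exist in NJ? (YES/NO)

Derivation (root first):
[∨I₁] p2 ⊢ (p2 ∨ p2)
  [→E] p2 ⊢ p2
    [→I]  ⊢ (p2 → p2)
      [Ax] p2 ⊢ p2
    [Ax] p2 ⊢ p2

Result: YES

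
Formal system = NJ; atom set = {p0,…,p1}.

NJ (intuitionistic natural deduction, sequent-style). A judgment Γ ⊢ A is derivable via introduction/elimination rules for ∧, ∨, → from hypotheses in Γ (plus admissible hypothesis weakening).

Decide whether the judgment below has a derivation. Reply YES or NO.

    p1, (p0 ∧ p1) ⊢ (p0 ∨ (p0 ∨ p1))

Proof tree:
[∨I₂] p1, (p0 ∧ p1) ⊢ (p0 ∨ (p0 ∨ p1))
  [Wk] p1, (p0 ∧ p1) ⊢ (p0 ∨ p1)
    [∨I₂] p1 ⊢ (p0 ∨ p1)
      [Ax] p1 ⊢ p1

Result: YES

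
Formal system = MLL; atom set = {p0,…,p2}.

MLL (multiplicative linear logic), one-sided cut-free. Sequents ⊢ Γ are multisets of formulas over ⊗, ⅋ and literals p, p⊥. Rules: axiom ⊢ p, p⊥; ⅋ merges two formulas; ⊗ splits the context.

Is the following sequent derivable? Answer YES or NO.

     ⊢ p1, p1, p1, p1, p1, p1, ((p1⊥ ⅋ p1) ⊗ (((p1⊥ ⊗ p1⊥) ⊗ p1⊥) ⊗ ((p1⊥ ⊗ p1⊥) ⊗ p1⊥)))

Derivation trace:
[⊗]  ⊢ p1, p1, p1, p1, p1, p1, ((p1⊥ ⅋ p1) ⊗ (((p1⊥ ⊗ p1⊥) ⊗ p1⊥) ⊗ ((p1⊥ ⊗ p1⊥) ⊗ p1⊥)))
  [⅋]  ⊢ (p1⊥ ⅋ p1)
    [Ax]  ⊢ p1, p1⊥
  [⊗]  ⊢ p1, p1, p1, p1, p1, p1, (((p1⊥ ⊗ p1⊥) ⊗ p1⊥) ⊗ ((p1⊥ ⊗ p1⊥) ⊗ p1⊥))
    [⊗]  ⊢ p1, p1, p1, ((p1⊥ ⊗ p1⊥) ⊗ p1⊥)
      [⊗]  ⊢ p1, p1, (p1⊥ ⊗ p1⊥)
        [Ax]  ⊢ p1, p1⊥
        [Ax]  ⊢ p1, p1⊥
      [Ax]  ⊢ p1, p1⊥
    [⊗]  ⊢ p1, p1, p1, ((p1⊥ ⊗ p1⊥) ⊗ p1⊥)
      [⊗]  ⊢ p1, p1, (p1⊥ ⊗ p1⊥)
        [Ax]  ⊢ p1, p1⊥
        [Ax]  ⊢ p1, p1⊥
      [Ax]  ⊢ p1, p1⊥

Result: YES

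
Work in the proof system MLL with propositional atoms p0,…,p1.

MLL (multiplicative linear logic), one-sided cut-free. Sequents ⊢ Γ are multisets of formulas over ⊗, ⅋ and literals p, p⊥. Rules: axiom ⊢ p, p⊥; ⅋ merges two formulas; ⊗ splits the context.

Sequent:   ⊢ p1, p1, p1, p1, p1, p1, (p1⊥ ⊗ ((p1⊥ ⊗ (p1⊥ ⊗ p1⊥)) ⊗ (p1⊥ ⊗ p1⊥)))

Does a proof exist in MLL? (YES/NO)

Derivation trace:
[⊗]  ⊢ p1, p1, p1, p1, p1, p1, (p1⊥ ⊗ ((p1⊥ ⊗ (p1⊥ ⊗ p1⊥)) ⊗ (p1⊥ ⊗ p1⊥)))
  [Ax]  ⊢ p1, p1⊥
  [⊗]  ⊢ p1, p1, p1, p1, p1, ((p1⊥ ⊗ (p1⊥ ⊗ p1⊥)) ⊗ (p1⊥ ⊗ p1⊥))
    [⊗]  ⊢ p1, p1, p1, (p1⊥ ⊗ (p1⊥ ⊗ p1⊥))
      [Ax]  ⊢ p1, p1⊥
      [⊗]  ⊢ p1, p1, (p1⊥ ⊗ p1⊥)
        [Ax]  ⊢ p1, p1⊥
        [Ax]  ⊢ p1, p1⊥
    [⊗]  ⊢ p1, p1, (p1⊥ ⊗ p1⊥)
      [Ax]  ⊢ p1, p1⊥
      [Ax]  ⊢ p1, p1⊥

Result: YES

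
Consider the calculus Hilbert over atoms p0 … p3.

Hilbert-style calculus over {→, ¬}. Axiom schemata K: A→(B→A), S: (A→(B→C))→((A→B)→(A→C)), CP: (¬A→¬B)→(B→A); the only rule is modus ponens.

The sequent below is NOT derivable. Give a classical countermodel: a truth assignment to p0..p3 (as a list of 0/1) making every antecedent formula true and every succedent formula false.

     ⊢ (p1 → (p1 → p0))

Search for a countermodel by truth-table:
  v=0000: Γ:[] Δ:[(p1 → (p1 → p0))=T] refutes=False
  v=0001: Γ:[] Δ:[(p1 → (p1 → p0))=T] refutes=False
  v=0010: Γ:[] Δ:[(p1 → (p1 → p0))=T] refutes=False
  v=0011: Γ:[] Δ:[(p1 → (p1 → p0))=T] refutes=False
  v=0100: Γ:[] Δ:[(p1 → (p1 → p0))=F] refutes=True  ← countermodel

Result: [0, 1, 0, 0]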